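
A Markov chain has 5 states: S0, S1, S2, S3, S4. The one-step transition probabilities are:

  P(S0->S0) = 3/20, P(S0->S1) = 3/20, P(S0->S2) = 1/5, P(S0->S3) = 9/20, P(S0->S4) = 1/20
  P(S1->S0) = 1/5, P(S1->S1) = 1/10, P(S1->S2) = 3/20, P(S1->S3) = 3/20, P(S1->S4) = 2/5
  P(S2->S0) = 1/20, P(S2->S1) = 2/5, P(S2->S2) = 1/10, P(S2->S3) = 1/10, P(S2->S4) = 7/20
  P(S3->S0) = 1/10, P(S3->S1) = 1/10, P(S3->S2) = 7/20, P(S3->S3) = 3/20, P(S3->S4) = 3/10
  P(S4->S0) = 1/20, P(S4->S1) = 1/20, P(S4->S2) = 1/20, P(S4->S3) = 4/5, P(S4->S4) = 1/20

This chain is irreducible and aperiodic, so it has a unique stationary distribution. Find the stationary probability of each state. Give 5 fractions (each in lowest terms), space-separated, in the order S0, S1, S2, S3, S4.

The stationary distribution satisfies pi = pi * P, i.e.:
  pi_S0 = 3/20*pi_S0 + 1/5*pi_S1 + 1/20*pi_S2 + 1/10*pi_S3 + 1/20*pi_S4
  pi_S1 = 3/20*pi_S0 + 1/10*pi_S1 + 2/5*pi_S2 + 1/10*pi_S3 + 1/20*pi_S4
  pi_S2 = 1/5*pi_S0 + 3/20*pi_S1 + 1/10*pi_S2 + 7/20*pi_S3 + 1/20*pi_S4
  pi_S3 = 9/20*pi_S0 + 3/20*pi_S1 + 1/10*pi_S2 + 3/20*pi_S3 + 4/5*pi_S4
  pi_S4 = 1/20*pi_S0 + 2/5*pi_S1 + 7/20*pi_S2 + 3/10*pi_S3 + 1/20*pi_S4
with normalization: pi_S0 + pi_S1 + pi_S2 + pi_S3 + pi_S4 = 1.

Using the first 4 balance equations plus normalization, the linear system A*pi = b is:
  [-17/20, 1/5, 1/20, 1/10, 1/20] . pi = 0
  [3/20, -9/10, 2/5, 1/10, 1/20] . pi = 0
  [1/5, 3/20, -9/10, 7/20, 1/20] . pi = 0
  [9/20, 3/20, 1/10, -17/20, 4/5] . pi = 0
  [1, 1, 1, 1, 1] . pi = 1

Solving yields:
  pi_S0 = 6125/62184
  pi_S1 = 18529/124368
  pi_S2 = 11617/62184
  pi_S3 = 13515/41456
  pi_S4 = 14905/62184

Verification (pi * P):
  6125/62184*3/20 + 18529/124368*1/5 + 11617/62184*1/20 + 13515/41456*1/10 + 14905/62184*1/20 = 6125/62184 = pi_S0  (ok)
  6125/62184*3/20 + 18529/124368*1/10 + 11617/62184*2/5 + 13515/41456*1/10 + 14905/62184*1/20 = 18529/124368 = pi_S1  (ok)
  6125/62184*1/5 + 18529/124368*3/20 + 11617/62184*1/10 + 13515/41456*7/20 + 14905/62184*1/20 = 11617/62184 = pi_S2  (ok)
  6125/62184*9/20 + 18529/124368*3/20 + 11617/62184*1/10 + 13515/41456*3/20 + 14905/62184*4/5 = 13515/41456 = pi_S3  (ok)
  6125/62184*1/20 + 18529/124368*2/5 + 11617/62184*7/20 + 13515/41456*3/10 + 14905/62184*1/20 = 14905/62184 = pi_S4  (ok)

Answer: 6125/62184 18529/124368 11617/62184 13515/41456 14905/62184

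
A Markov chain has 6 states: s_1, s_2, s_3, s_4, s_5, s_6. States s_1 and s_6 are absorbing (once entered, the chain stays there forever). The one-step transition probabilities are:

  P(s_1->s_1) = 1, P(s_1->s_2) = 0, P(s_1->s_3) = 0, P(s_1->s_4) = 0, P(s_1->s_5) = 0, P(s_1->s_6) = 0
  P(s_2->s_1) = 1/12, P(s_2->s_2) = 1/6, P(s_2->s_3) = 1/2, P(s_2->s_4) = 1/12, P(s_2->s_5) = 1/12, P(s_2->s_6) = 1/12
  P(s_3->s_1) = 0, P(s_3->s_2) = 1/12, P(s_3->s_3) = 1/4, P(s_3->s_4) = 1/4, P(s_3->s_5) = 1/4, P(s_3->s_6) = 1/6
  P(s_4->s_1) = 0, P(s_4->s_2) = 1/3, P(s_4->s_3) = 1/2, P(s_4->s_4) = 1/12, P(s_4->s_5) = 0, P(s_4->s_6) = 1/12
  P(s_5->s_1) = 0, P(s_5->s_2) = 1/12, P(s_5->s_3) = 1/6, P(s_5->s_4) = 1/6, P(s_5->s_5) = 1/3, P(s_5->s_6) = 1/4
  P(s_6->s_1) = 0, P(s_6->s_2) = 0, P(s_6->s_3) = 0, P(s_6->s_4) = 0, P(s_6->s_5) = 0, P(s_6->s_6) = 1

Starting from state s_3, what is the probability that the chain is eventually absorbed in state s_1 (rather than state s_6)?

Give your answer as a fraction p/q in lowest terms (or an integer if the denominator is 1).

Let a_i = P(absorbed in s_1 | start in state i).
Boundary conditions: a_s_1 = 1, a_s_6 = 0.
For each transient state i, a_i = sum_j P(i->j) * a_j:
  a_s_2 = 1/12*a_s_1 + 1/6*a_s_2 + 1/2*a_s_3 + 1/12*a_s_4 + 1/12*a_s_5 + 1/12*a_s_6
  a_s_3 = 0*a_s_1 + 1/12*a_s_2 + 1/4*a_s_3 + 1/4*a_s_4 + 1/4*a_s_5 + 1/6*a_s_6
  a_s_4 = 0*a_s_1 + 1/3*a_s_2 + 1/2*a_s_3 + 1/12*a_s_4 + 0*a_s_5 + 1/12*a_s_6
  a_s_5 = 0*a_s_1 + 1/12*a_s_2 + 1/6*a_s_3 + 1/6*a_s_4 + 1/3*a_s_5 + 1/4*a_s_6

Substituting a_s_1 = 1 and a_s_6 = 0, rearrange to (I - Q) a = r where r[i] = P(i -> s_1):
  [5/6, -1/2, -1/12, -1/12] . (a_s_2, a_s_3, a_s_4, a_s_5) = 1/12
  [-1/12, 3/4, -1/4, -1/4] . (a_s_2, a_s_3, a_s_4, a_s_5) = 0
  [-1/3, -1/2, 11/12, 0] . (a_s_2, a_s_3, a_s_4, a_s_5) = 0
  [-1/12, -1/6, -1/6, 2/3] . (a_s_2, a_s_3, a_s_4, a_s_5) = 0

Solving yields:
  a_s_2 = 546/3473
  a_s_3 = 241/3473
  a_s_4 = 330/3473
  a_s_5 = 211/3473

Starting state is s_3, so the absorption probability is a_s_3 = 241/3473.

Answer: 241/3473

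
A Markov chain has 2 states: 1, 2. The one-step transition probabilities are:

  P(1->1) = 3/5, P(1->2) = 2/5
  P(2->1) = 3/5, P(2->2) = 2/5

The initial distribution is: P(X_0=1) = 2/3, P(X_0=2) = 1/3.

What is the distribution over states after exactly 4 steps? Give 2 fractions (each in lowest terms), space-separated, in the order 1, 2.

Propagating the distribution step by step (d_{t+1} = d_t * P):
d_0 = (1=2/3, 2=1/3)
  d_1[1] = 2/3*3/5 + 1/3*3/5 = 3/5
  d_1[2] = 2/3*2/5 + 1/3*2/5 = 2/5
d_1 = (1=3/5, 2=2/5)
  d_2[1] = 3/5*3/5 + 2/5*3/5 = 3/5
  d_2[2] = 3/5*2/5 + 2/5*2/5 = 2/5
d_2 = (1=3/5, 2=2/5)
  d_3[1] = 3/5*3/5 + 2/5*3/5 = 3/5
  d_3[2] = 3/5*2/5 + 2/5*2/5 = 2/5
d_3 = (1=3/5, 2=2/5)
  d_4[1] = 3/5*3/5 + 2/5*3/5 = 3/5
  d_4[2] = 3/5*2/5 + 2/5*2/5 = 2/5
d_4 = (1=3/5, 2=2/5)

Answer: 3/5 2/5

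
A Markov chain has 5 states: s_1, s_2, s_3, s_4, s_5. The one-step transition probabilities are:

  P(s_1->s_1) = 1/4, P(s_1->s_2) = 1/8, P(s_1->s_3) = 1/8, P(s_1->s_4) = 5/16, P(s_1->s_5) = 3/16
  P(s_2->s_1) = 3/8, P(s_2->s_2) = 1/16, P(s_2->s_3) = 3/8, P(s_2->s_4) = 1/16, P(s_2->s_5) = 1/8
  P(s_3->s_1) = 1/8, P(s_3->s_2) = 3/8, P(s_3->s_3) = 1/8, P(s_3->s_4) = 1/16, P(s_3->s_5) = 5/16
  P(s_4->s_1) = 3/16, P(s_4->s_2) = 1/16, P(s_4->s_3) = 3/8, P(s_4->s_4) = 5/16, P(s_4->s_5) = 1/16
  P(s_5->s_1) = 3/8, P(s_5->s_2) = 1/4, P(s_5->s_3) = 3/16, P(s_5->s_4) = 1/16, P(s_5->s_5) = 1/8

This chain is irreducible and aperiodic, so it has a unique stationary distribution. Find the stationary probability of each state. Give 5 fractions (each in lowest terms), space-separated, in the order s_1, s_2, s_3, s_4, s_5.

Answer: 6123/23948 2161/11974 5341/23948 6055/35922 3094/17961

Derivation:
The stationary distribution satisfies pi = pi * P, i.e.:
  pi_s_1 = 1/4*pi_s_1 + 3/8*pi_s_2 + 1/8*pi_s_3 + 3/16*pi_s_4 + 3/8*pi_s_5
  pi_s_2 = 1/8*pi_s_1 + 1/16*pi_s_2 + 3/8*pi_s_3 + 1/16*pi_s_4 + 1/4*pi_s_5
  pi_s_3 = 1/8*pi_s_1 + 3/8*pi_s_2 + 1/8*pi_s_3 + 3/8*pi_s_4 + 3/16*pi_s_5
  pi_s_4 = 5/16*pi_s_1 + 1/16*pi_s_2 + 1/16*pi_s_3 + 5/16*pi_s_4 + 1/16*pi_s_5
  pi_s_5 = 3/16*pi_s_1 + 1/8*pi_s_2 + 5/16*pi_s_3 + 1/16*pi_s_4 + 1/8*pi_s_5
with normalization: pi_s_1 + pi_s_2 + pi_s_3 + pi_s_4 + pi_s_5 = 1.

Using the first 4 balance equations plus normalization, the linear system A*pi = b is:
  [-3/4, 3/8, 1/8, 3/16, 3/8] . pi = 0
  [1/8, -15/16, 3/8, 1/16, 1/4] . pi = 0
  [1/8, 3/8, -7/8, 3/8, 3/16] . pi = 0
  [5/16, 1/16, 1/16, -11/16, 1/16] . pi = 0
  [1, 1, 1, 1, 1] . pi = 1

Solving yields:
  pi_s_1 = 6123/23948
  pi_s_2 = 2161/11974
  pi_s_3 = 5341/23948
  pi_s_4 = 6055/35922
  pi_s_5 = 3094/17961

Verification (pi * P):
  6123/23948*1/4 + 2161/11974*3/8 + 5341/23948*1/8 + 6055/35922*3/16 + 3094/17961*3/8 = 6123/23948 = pi_s_1  (ok)
  6123/23948*1/8 + 2161/11974*1/16 + 5341/23948*3/8 + 6055/35922*1/16 + 3094/17961*1/4 = 2161/11974 = pi_s_2  (ok)
  6123/23948*1/8 + 2161/11974*3/8 + 5341/23948*1/8 + 6055/35922*3/8 + 3094/17961*3/16 = 5341/23948 = pi_s_3  (ok)
  6123/23948*5/16 + 2161/11974*1/16 + 5341/23948*1/16 + 6055/35922*5/16 + 3094/17961*1/16 = 6055/35922 = pi_s_4  (ok)
  6123/23948*3/16 + 2161/11974*1/8 + 5341/23948*5/16 + 6055/35922*1/16 + 3094/17961*1/8 = 3094/17961 = pi_s_5  (ok)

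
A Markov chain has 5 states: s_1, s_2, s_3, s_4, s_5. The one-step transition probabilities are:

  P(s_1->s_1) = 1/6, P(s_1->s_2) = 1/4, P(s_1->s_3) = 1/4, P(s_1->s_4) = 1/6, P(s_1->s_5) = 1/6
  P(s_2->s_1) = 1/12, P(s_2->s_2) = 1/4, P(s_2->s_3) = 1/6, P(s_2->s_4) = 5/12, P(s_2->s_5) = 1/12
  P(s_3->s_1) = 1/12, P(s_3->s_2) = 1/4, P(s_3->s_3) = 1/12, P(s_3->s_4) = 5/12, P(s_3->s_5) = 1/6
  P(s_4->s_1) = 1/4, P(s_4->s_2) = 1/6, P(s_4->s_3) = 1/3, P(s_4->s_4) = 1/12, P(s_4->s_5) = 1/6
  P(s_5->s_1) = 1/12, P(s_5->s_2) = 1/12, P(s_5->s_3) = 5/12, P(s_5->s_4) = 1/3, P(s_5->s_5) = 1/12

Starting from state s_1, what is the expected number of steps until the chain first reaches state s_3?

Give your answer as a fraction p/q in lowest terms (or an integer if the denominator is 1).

Answer: 24468/6709

Derivation:
Let h_i = expected steps to first reach s_3 from state i.
Boundary: h_s_3 = 0.
First-step equations for the other states:
  h_s_1 = 1 + 1/6*h_s_1 + 1/4*h_s_2 + 1/4*h_s_3 + 1/6*h_s_4 + 1/6*h_s_5
  h_s_2 = 1 + 1/12*h_s_1 + 1/4*h_s_2 + 1/6*h_s_3 + 5/12*h_s_4 + 1/12*h_s_5
  h_s_4 = 1 + 1/4*h_s_1 + 1/6*h_s_2 + 1/3*h_s_3 + 1/12*h_s_4 + 1/6*h_s_5
  h_s_5 = 1 + 1/12*h_s_1 + 1/12*h_s_2 + 5/12*h_s_3 + 1/3*h_s_4 + 1/12*h_s_5

Substituting h_s_3 = 0 and rearranging gives the linear system (I - Q) h = 1:
  [5/6, -1/4, -1/6, -1/6] . (h_s_1, h_s_2, h_s_4, h_s_5) = 1
  [-1/12, 3/4, -5/12, -1/12] . (h_s_1, h_s_2, h_s_4, h_s_5) = 1
  [-1/4, -1/6, 11/12, -1/6] . (h_s_1, h_s_2, h_s_4, h_s_5) = 1
  [-1/12, -1/12, -1/3, 11/12] . (h_s_1, h_s_2, h_s_4, h_s_5) = 1

Solving yields:
  h_s_1 = 24468/6709
  h_s_2 = 26364/6709
  h_s_4 = 22440/6709
  h_s_5 = 20100/6709

Starting state is s_1, so the expected hitting time is h_s_1 = 24468/6709.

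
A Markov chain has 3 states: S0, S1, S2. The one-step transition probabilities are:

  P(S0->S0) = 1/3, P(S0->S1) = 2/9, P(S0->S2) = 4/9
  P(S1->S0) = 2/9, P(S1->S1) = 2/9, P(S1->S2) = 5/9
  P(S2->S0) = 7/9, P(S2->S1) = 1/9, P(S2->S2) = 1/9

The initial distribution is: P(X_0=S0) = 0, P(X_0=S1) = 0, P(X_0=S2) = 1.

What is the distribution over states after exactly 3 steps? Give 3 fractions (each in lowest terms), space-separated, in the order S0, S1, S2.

Propagating the distribution step by step (d_{t+1} = d_t * P):
d_0 = (S0=0, S1=0, S2=1)
  d_1[S0] = 0*1/3 + 0*2/9 + 1*7/9 = 7/9
  d_1[S1] = 0*2/9 + 0*2/9 + 1*1/9 = 1/9
  d_1[S2] = 0*4/9 + 0*5/9 + 1*1/9 = 1/9
d_1 = (S0=7/9, S1=1/9, S2=1/9)
  d_2[S0] = 7/9*1/3 + 1/9*2/9 + 1/9*7/9 = 10/27
  d_2[S1] = 7/9*2/9 + 1/9*2/9 + 1/9*1/9 = 17/81
  d_2[S2] = 7/9*4/9 + 1/9*5/9 + 1/9*1/9 = 34/81
d_2 = (S0=10/27, S1=17/81, S2=34/81)
  d_3[S0] = 10/27*1/3 + 17/81*2/9 + 34/81*7/9 = 362/729
  d_3[S1] = 10/27*2/9 + 17/81*2/9 + 34/81*1/9 = 128/729
  d_3[S2] = 10/27*4/9 + 17/81*5/9 + 34/81*1/9 = 239/729
d_3 = (S0=362/729, S1=128/729, S2=239/729)

Answer: 362/729 128/729 239/729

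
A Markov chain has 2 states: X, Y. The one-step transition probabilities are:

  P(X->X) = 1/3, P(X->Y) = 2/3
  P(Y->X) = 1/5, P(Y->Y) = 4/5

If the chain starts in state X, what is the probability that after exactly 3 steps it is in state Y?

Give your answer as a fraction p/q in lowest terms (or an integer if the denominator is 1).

Computing P^3 by repeated multiplication:
P^1 =
  X: [1/3, 2/3]
  Y: [1/5, 4/5]
P^2 =
  X: [11/45, 34/45]
  Y: [17/75, 58/75]
P^3 =
  X: [157/675, 518/675]
  Y: [259/1125, 866/1125]

(P^3)[X -> Y] = 518/675

Answer: 518/675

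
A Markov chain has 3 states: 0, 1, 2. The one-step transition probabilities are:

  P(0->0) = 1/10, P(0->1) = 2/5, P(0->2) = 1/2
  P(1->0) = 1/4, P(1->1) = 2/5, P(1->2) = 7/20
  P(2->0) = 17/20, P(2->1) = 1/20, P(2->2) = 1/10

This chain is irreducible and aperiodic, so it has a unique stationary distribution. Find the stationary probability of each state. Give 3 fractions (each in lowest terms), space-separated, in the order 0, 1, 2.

The stationary distribution satisfies pi = pi * P, i.e.:
  pi_0 = 1/10*pi_0 + 1/4*pi_1 + 17/20*pi_2
  pi_1 = 2/5*pi_0 + 2/5*pi_1 + 1/20*pi_2
  pi_2 = 1/2*pi_0 + 7/20*pi_1 + 1/10*pi_2
with normalization: pi_0 + pi_1 + pi_2 = 1.

Using the first 2 balance equations plus normalization, the linear system A*pi = b is:
  [-9/10, 1/4, 17/20] . pi = 0
  [2/5, -3/5, 1/20] . pi = 0
  [1, 1, 1] . pi = 1

Solving yields:
  pi_0 = 19/49
  pi_1 = 2/7
  pi_2 = 16/49

Verification (pi * P):
  19/49*1/10 + 2/7*1/4 + 16/49*17/20 = 19/49 = pi_0  (ok)
  19/49*2/5 + 2/7*2/5 + 16/49*1/20 = 2/7 = pi_1  (ok)
  19/49*1/2 + 2/7*7/20 + 16/49*1/10 = 16/49 = pi_2  (ok)

Answer: 19/49 2/7 16/49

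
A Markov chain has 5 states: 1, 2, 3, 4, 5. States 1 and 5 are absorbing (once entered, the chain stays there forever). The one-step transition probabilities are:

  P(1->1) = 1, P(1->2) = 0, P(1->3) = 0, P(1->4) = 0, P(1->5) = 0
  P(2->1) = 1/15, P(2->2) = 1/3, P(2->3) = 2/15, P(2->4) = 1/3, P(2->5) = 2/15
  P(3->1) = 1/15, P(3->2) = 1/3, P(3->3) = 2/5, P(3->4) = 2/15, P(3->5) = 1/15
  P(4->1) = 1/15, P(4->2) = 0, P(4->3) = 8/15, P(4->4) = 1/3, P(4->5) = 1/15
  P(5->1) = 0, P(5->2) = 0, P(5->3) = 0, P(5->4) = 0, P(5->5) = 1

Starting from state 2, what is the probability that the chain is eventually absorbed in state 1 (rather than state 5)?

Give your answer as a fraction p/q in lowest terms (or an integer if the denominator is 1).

Answer: 183/440

Derivation:
Let a_i = P(absorbed in 1 | start in state i).
Boundary conditions: a_1 = 1, a_5 = 0.
For each transient state i, a_i = sum_j P(i->j) * a_j:
  a_2 = 1/15*a_1 + 1/3*a_2 + 2/15*a_3 + 1/3*a_4 + 2/15*a_5
  a_3 = 1/15*a_1 + 1/3*a_2 + 2/5*a_3 + 2/15*a_4 + 1/15*a_5
  a_4 = 1/15*a_1 + 0*a_2 + 8/15*a_3 + 1/3*a_4 + 1/15*a_5

Substituting a_1 = 1 and a_5 = 0, rearrange to (I - Q) a = r where r[i] = P(i -> 1):
  [2/3, -2/15, -1/3] . (a_2, a_3, a_4) = 1/15
  [-1/3, 3/5, -2/15] . (a_2, a_3, a_4) = 1/15
  [0, -8/15, 2/3] . (a_2, a_3, a_4) = 1/15

Solving yields:
  a_2 = 183/440
  a_3 = 39/88
  a_4 = 5/11

Starting state is 2, so the absorption probability is a_2 = 183/440.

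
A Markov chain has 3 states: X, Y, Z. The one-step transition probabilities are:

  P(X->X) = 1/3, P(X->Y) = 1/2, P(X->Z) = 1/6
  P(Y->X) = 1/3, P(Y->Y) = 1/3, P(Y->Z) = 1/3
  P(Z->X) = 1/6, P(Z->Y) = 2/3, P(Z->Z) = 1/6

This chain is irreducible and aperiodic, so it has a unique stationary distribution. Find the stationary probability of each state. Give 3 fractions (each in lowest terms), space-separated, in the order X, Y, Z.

Answer: 12/41 19/41 10/41

Derivation:
The stationary distribution satisfies pi = pi * P, i.e.:
  pi_X = 1/3*pi_X + 1/3*pi_Y + 1/6*pi_Z
  pi_Y = 1/2*pi_X + 1/3*pi_Y + 2/3*pi_Z
  pi_Z = 1/6*pi_X + 1/3*pi_Y + 1/6*pi_Z
with normalization: pi_X + pi_Y + pi_Z = 1.

Using the first 2 balance equations plus normalization, the linear system A*pi = b is:
  [-2/3, 1/3, 1/6] . pi = 0
  [1/2, -2/3, 2/3] . pi = 0
  [1, 1, 1] . pi = 1

Solving yields:
  pi_X = 12/41
  pi_Y = 19/41
  pi_Z = 10/41

Verification (pi * P):
  12/41*1/3 + 19/41*1/3 + 10/41*1/6 = 12/41 = pi_X  (ok)
  12/41*1/2 + 19/41*1/3 + 10/41*2/3 = 19/41 = pi_Y  (ok)
  12/41*1/6 + 19/41*1/3 + 10/41*1/6 = 10/41 = pi_Z  (ok)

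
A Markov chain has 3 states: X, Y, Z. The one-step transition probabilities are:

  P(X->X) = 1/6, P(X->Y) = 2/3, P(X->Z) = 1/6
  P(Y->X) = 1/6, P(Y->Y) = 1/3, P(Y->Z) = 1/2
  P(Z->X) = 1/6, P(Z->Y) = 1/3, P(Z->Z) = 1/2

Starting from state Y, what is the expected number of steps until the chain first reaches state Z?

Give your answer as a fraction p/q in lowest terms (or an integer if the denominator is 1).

Answer: 9/4

Derivation:
Let h_i = expected steps to first reach Z from state i.
Boundary: h_Z = 0.
First-step equations for the other states:
  h_X = 1 + 1/6*h_X + 2/3*h_Y + 1/6*h_Z
  h_Y = 1 + 1/6*h_X + 1/3*h_Y + 1/2*h_Z

Substituting h_Z = 0 and rearranging gives the linear system (I - Q) h = 1:
  [5/6, -2/3] . (h_X, h_Y) = 1
  [-1/6, 2/3] . (h_X, h_Y) = 1

Solving yields:
  h_X = 3
  h_Y = 9/4

Starting state is Y, so the expected hitting time is h_Y = 9/4.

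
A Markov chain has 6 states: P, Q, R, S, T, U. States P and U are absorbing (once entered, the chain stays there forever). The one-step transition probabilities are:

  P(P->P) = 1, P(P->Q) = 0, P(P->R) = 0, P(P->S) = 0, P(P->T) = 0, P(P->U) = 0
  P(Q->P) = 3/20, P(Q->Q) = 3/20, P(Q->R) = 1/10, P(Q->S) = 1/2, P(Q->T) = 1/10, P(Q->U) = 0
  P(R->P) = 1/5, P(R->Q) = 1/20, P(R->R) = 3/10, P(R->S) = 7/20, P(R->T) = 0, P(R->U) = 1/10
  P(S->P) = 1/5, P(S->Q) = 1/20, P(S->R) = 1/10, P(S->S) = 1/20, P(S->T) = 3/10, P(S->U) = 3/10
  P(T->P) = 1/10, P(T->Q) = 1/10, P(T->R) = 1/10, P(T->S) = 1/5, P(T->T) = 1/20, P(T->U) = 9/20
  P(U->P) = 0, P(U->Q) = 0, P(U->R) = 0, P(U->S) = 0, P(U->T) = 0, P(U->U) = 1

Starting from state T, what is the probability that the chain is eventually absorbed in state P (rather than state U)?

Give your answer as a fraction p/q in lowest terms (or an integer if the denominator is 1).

Let a_i = P(absorbed in P | start in state i).
Boundary conditions: a_P = 1, a_U = 0.
For each transient state i, a_i = sum_j P(i->j) * a_j:
  a_Q = 3/20*a_P + 3/20*a_Q + 1/10*a_R + 1/2*a_S + 1/10*a_T + 0*a_U
  a_R = 1/5*a_P + 1/20*a_Q + 3/10*a_R + 7/20*a_S + 0*a_T + 1/10*a_U
  a_S = 1/5*a_P + 1/20*a_Q + 1/10*a_R + 1/20*a_S + 3/10*a_T + 3/10*a_U
  a_T = 1/10*a_P + 1/10*a_Q + 1/10*a_R + 1/5*a_S + 1/20*a_T + 9/20*a_U

Substituting a_P = 1 and a_U = 0, rearrange to (I - Q) a = r where r[i] = P(i -> P):
  [17/20, -1/10, -1/2, -1/10] . (a_Q, a_R, a_S, a_T) = 3/20
  [-1/20, 7/10, -7/20, 0] . (a_Q, a_R, a_S, a_T) = 1/5
  [-1/20, -1/10, 19/20, -3/10] . (a_Q, a_R, a_S, a_T) = 1/5
  [-1/10, -1/10, -1/5, 19/20] . (a_Q, a_R, a_S, a_T) = 1/10

Solving yields:
  a_Q = 2774/5589
  a_R = 17189/33534
  a_S = 6419/16767
  a_T = 4897/16767

Starting state is T, so the absorption probability is a_T = 4897/16767.

Answer: 4897/16767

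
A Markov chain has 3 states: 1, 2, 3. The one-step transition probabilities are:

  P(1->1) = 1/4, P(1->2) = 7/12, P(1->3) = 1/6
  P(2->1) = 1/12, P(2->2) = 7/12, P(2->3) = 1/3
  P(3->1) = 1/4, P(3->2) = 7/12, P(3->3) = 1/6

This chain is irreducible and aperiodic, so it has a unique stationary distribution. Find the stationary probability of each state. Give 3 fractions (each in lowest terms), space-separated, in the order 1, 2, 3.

The stationary distribution satisfies pi = pi * P, i.e.:
  pi_1 = 1/4*pi_1 + 1/12*pi_2 + 1/4*pi_3
  pi_2 = 7/12*pi_1 + 7/12*pi_2 + 7/12*pi_3
  pi_3 = 1/6*pi_1 + 1/3*pi_2 + 1/6*pi_3
with normalization: pi_1 + pi_2 + pi_3 = 1.

Using the first 2 balance equations plus normalization, the linear system A*pi = b is:
  [-3/4, 1/12, 1/4] . pi = 0
  [7/12, -5/12, 7/12] . pi = 0
  [1, 1, 1] . pi = 1

Solving yields:
  pi_1 = 11/72
  pi_2 = 7/12
  pi_3 = 19/72

Verification (pi * P):
  11/72*1/4 + 7/12*1/12 + 19/72*1/4 = 11/72 = pi_1  (ok)
  11/72*7/12 + 7/12*7/12 + 19/72*7/12 = 7/12 = pi_2  (ok)
  11/72*1/6 + 7/12*1/3 + 19/72*1/6 = 19/72 = pi_3  (ok)

Answer: 11/72 7/12 19/72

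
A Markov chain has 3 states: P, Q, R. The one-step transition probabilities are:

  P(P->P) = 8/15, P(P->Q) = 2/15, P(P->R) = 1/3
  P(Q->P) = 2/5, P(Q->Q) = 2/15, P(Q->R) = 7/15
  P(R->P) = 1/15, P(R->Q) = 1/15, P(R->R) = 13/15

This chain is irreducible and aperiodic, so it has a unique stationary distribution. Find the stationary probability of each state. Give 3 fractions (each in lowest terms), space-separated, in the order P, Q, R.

Answer: 19/107 9/107 79/107

Derivation:
The stationary distribution satisfies pi = pi * P, i.e.:
  pi_P = 8/15*pi_P + 2/5*pi_Q + 1/15*pi_R
  pi_Q = 2/15*pi_P + 2/15*pi_Q + 1/15*pi_R
  pi_R = 1/3*pi_P + 7/15*pi_Q + 13/15*pi_R
with normalization: pi_P + pi_Q + pi_R = 1.

Using the first 2 balance equations plus normalization, the linear system A*pi = b is:
  [-7/15, 2/5, 1/15] . pi = 0
  [2/15, -13/15, 1/15] . pi = 0
  [1, 1, 1] . pi = 1

Solving yields:
  pi_P = 19/107
  pi_Q = 9/107
  pi_R = 79/107

Verification (pi * P):
  19/107*8/15 + 9/107*2/5 + 79/107*1/15 = 19/107 = pi_P  (ok)
  19/107*2/15 + 9/107*2/15 + 79/107*1/15 = 9/107 = pi_Q  (ok)
  19/107*1/3 + 9/107*7/15 + 79/107*13/15 = 79/107 = pi_R  (ok)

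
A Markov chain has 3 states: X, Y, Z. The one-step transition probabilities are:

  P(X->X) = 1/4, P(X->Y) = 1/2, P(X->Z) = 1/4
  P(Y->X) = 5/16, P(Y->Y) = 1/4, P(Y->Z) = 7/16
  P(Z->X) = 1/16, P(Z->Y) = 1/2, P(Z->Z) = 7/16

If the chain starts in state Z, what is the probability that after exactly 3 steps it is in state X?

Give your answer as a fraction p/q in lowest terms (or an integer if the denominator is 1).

Answer: 793/4096

Derivation:
Computing P^3 by repeated multiplication:
P^1 =
  X: [1/4, 1/2, 1/4]
  Y: [5/16, 1/4, 7/16]
  Z: [1/16, 1/2, 7/16]
P^2 =
  X: [15/64, 3/8, 25/64]
  Y: [47/256, 7/16, 97/256]
  Z: [51/256, 3/8, 109/256]
P^3 =
  X: [205/1024, 13/32, 403/1024]
  Y: [845/4096, 25/64, 1651/4096]
  Z: [793/4096, 13/32, 1639/4096]

(P^3)[Z -> X] = 793/4096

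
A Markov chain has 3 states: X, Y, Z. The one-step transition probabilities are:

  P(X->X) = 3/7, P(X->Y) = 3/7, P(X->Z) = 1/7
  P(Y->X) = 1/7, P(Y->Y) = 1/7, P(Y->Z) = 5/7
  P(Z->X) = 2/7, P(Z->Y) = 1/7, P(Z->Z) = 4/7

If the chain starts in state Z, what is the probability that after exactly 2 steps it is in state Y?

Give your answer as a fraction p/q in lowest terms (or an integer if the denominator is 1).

Computing P^2 by repeated multiplication:
P^1 =
  X: [3/7, 3/7, 1/7]
  Y: [1/7, 1/7, 5/7]
  Z: [2/7, 1/7, 4/7]
P^2 =
  X: [2/7, 13/49, 22/49]
  Y: [2/7, 9/49, 26/49]
  Z: [15/49, 11/49, 23/49]

(P^2)[Z -> Y] = 11/49

Answer: 11/49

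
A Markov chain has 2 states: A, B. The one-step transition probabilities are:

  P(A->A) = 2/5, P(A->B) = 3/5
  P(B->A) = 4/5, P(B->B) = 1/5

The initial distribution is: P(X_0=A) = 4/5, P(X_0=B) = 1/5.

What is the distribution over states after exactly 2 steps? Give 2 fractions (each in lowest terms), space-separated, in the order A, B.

Propagating the distribution step by step (d_{t+1} = d_t * P):
d_0 = (A=4/5, B=1/5)
  d_1[A] = 4/5*2/5 + 1/5*4/5 = 12/25
  d_1[B] = 4/5*3/5 + 1/5*1/5 = 13/25
d_1 = (A=12/25, B=13/25)
  d_2[A] = 12/25*2/5 + 13/25*4/5 = 76/125
  d_2[B] = 12/25*3/5 + 13/25*1/5 = 49/125
d_2 = (A=76/125, B=49/125)

Answer: 76/125 49/125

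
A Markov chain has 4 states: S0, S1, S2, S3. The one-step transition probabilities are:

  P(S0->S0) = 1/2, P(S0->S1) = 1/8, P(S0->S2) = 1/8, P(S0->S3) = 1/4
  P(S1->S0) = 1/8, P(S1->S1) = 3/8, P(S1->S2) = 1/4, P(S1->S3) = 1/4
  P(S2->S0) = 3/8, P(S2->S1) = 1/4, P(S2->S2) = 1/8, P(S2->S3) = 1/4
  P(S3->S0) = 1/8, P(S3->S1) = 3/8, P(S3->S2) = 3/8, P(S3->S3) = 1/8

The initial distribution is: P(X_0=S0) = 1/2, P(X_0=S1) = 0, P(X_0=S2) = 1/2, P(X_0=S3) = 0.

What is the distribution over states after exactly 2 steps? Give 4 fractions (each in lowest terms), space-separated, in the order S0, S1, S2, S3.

Propagating the distribution step by step (d_{t+1} = d_t * P):
d_0 = (S0=1/2, S1=0, S2=1/2, S3=0)
  d_1[S0] = 1/2*1/2 + 0*1/8 + 1/2*3/8 + 0*1/8 = 7/16
  d_1[S1] = 1/2*1/8 + 0*3/8 + 1/2*1/4 + 0*3/8 = 3/16
  d_1[S2] = 1/2*1/8 + 0*1/4 + 1/2*1/8 + 0*3/8 = 1/8
  d_1[S3] = 1/2*1/4 + 0*1/4 + 1/2*1/4 + 0*1/8 = 1/4
d_1 = (S0=7/16, S1=3/16, S2=1/8, S3=1/4)
  d_2[S0] = 7/16*1/2 + 3/16*1/8 + 1/8*3/8 + 1/4*1/8 = 41/128
  d_2[S1] = 7/16*1/8 + 3/16*3/8 + 1/8*1/4 + 1/4*3/8 = 1/4
  d_2[S2] = 7/16*1/8 + 3/16*1/4 + 1/8*1/8 + 1/4*3/8 = 27/128
  d_2[S3] = 7/16*1/4 + 3/16*1/4 + 1/8*1/4 + 1/4*1/8 = 7/32
d_2 = (S0=41/128, S1=1/4, S2=27/128, S3=7/32)

Answer: 41/128 1/4 27/128 7/32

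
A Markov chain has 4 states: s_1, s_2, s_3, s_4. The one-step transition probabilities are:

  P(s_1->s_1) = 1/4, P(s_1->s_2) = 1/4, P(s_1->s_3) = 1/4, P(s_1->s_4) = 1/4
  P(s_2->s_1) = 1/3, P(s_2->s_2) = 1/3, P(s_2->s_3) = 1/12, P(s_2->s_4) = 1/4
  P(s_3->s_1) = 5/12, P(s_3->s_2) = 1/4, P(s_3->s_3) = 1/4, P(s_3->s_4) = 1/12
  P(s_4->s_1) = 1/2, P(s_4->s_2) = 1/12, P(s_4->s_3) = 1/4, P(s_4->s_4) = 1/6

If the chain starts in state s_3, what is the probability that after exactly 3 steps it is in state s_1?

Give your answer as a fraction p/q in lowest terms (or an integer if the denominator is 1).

Answer: 77/216

Derivation:
Computing P^3 by repeated multiplication:
P^1 =
  s_1: [1/4, 1/4, 1/4, 1/4]
  s_2: [1/3, 1/3, 1/12, 1/4]
  s_3: [5/12, 1/4, 1/4, 1/12]
  s_4: [1/2, 1/12, 1/4, 1/6]
P^2 =
  s_1: [3/8, 11/48, 5/24, 3/16]
  s_2: [17/48, 17/72, 7/36, 31/144]
  s_3: [1/3, 37/144, 5/24, 29/144]
  s_4: [49/144, 11/48, 17/72, 7/36]
P^3 =
  s_1: [101/288, 137/576, 61/288, 115/576]
  s_2: [205/576, 101/432, 91/432, 115/576]
  s_3: [77/216, 137/576, 179/864, 343/1728]
  s_4: [617/1728, 409/1728, 61/288, 7/36]

(P^3)[s_3 -> s_1] = 77/216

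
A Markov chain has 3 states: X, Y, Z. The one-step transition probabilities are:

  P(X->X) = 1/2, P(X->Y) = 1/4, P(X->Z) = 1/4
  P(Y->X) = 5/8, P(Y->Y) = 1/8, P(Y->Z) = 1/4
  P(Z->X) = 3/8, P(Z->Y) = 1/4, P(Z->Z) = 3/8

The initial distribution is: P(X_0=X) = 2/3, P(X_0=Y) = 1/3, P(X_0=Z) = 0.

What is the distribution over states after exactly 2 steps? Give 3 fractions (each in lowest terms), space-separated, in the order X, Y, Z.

Answer: 95/192 43/192 9/32

Derivation:
Propagating the distribution step by step (d_{t+1} = d_t * P):
d_0 = (X=2/3, Y=1/3, Z=0)
  d_1[X] = 2/3*1/2 + 1/3*5/8 + 0*3/8 = 13/24
  d_1[Y] = 2/3*1/4 + 1/3*1/8 + 0*1/4 = 5/24
  d_1[Z] = 2/3*1/4 + 1/3*1/4 + 0*3/8 = 1/4
d_1 = (X=13/24, Y=5/24, Z=1/4)
  d_2[X] = 13/24*1/2 + 5/24*5/8 + 1/4*3/8 = 95/192
  d_2[Y] = 13/24*1/4 + 5/24*1/8 + 1/4*1/4 = 43/192
  d_2[Z] = 13/24*1/4 + 5/24*1/4 + 1/4*3/8 = 9/32
d_2 = (X=95/192, Y=43/192, Z=9/32)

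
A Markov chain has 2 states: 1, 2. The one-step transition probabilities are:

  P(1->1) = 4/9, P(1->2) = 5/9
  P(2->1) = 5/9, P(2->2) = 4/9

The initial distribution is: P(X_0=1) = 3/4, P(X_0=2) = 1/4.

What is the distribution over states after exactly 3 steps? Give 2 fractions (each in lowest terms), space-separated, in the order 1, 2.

Answer: 1457/2916 1459/2916

Derivation:
Propagating the distribution step by step (d_{t+1} = d_t * P):
d_0 = (1=3/4, 2=1/4)
  d_1[1] = 3/4*4/9 + 1/4*5/9 = 17/36
  d_1[2] = 3/4*5/9 + 1/4*4/9 = 19/36
d_1 = (1=17/36, 2=19/36)
  d_2[1] = 17/36*4/9 + 19/36*5/9 = 163/324
  d_2[2] = 17/36*5/9 + 19/36*4/9 = 161/324
d_2 = (1=163/324, 2=161/324)
  d_3[1] = 163/324*4/9 + 161/324*5/9 = 1457/2916
  d_3[2] = 163/324*5/9 + 161/324*4/9 = 1459/2916
d_3 = (1=1457/2916, 2=1459/2916)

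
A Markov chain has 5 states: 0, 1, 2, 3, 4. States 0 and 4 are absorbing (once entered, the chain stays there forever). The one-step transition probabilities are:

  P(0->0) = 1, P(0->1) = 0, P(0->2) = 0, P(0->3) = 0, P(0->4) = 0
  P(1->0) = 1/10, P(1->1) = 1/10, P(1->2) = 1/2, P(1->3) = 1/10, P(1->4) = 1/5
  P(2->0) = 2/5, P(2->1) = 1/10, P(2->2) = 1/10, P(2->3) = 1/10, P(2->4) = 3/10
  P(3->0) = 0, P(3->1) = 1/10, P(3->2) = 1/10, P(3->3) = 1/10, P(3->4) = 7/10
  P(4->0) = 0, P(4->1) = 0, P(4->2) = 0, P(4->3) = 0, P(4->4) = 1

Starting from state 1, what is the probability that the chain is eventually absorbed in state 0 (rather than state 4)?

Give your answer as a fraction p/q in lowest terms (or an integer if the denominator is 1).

Answer: 2/5

Derivation:
Let a_i = P(absorbed in 0 | start in state i).
Boundary conditions: a_0 = 1, a_4 = 0.
For each transient state i, a_i = sum_j P(i->j) * a_j:
  a_1 = 1/10*a_0 + 1/10*a_1 + 1/2*a_2 + 1/10*a_3 + 1/5*a_4
  a_2 = 2/5*a_0 + 1/10*a_1 + 1/10*a_2 + 1/10*a_3 + 3/10*a_4
  a_3 = 0*a_0 + 1/10*a_1 + 1/10*a_2 + 1/10*a_3 + 7/10*a_4

Substituting a_0 = 1 and a_4 = 0, rearrange to (I - Q) a = r where r[i] = P(i -> 0):
  [9/10, -1/2, -1/10] . (a_1, a_2, a_3) = 1/10
  [-1/10, 9/10, -1/10] . (a_1, a_2, a_3) = 2/5
  [-1/10, -1/10, 9/10] . (a_1, a_2, a_3) = 0

Solving yields:
  a_1 = 2/5
  a_2 = 1/2
  a_3 = 1/10

Starting state is 1, so the absorption probability is a_1 = 2/5.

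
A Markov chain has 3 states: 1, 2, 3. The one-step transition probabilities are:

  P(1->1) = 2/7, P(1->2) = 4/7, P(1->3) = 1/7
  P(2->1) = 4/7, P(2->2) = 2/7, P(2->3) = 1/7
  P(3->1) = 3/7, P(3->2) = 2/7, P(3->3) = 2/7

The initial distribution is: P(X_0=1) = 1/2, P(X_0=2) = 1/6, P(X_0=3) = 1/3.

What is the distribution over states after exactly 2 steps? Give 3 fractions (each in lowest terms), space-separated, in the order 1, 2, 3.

Propagating the distribution step by step (d_{t+1} = d_t * P):
d_0 = (1=1/2, 2=1/6, 3=1/3)
  d_1[1] = 1/2*2/7 + 1/6*4/7 + 1/3*3/7 = 8/21
  d_1[2] = 1/2*4/7 + 1/6*2/7 + 1/3*2/7 = 3/7
  d_1[3] = 1/2*1/7 + 1/6*1/7 + 1/3*2/7 = 4/21
d_1 = (1=8/21, 2=3/7, 3=4/21)
  d_2[1] = 8/21*2/7 + 3/7*4/7 + 4/21*3/7 = 64/147
  d_2[2] = 8/21*4/7 + 3/7*2/7 + 4/21*2/7 = 58/147
  d_2[3] = 8/21*1/7 + 3/7*1/7 + 4/21*2/7 = 25/147
d_2 = (1=64/147, 2=58/147, 3=25/147)

Answer: 64/147 58/147 25/147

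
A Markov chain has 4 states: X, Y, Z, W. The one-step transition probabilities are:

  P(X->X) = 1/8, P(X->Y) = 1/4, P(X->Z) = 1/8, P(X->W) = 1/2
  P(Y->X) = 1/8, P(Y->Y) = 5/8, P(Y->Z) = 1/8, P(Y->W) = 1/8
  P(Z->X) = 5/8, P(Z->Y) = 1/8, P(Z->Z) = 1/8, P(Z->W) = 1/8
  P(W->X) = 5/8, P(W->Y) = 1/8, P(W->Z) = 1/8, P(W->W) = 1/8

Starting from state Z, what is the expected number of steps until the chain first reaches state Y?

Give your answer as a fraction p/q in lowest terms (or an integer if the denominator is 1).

Answer: 96/17

Derivation:
Let h_i = expected steps to first reach Y from state i.
Boundary: h_Y = 0.
First-step equations for the other states:
  h_X = 1 + 1/8*h_X + 1/4*h_Y + 1/8*h_Z + 1/2*h_W
  h_Z = 1 + 5/8*h_X + 1/8*h_Y + 1/8*h_Z + 1/8*h_W
  h_W = 1 + 5/8*h_X + 1/8*h_Y + 1/8*h_Z + 1/8*h_W

Substituting h_Y = 0 and rearranging gives the linear system (I - Q) h = 1:
  [7/8, -1/8, -1/2] . (h_X, h_Z, h_W) = 1
  [-5/8, 7/8, -1/8] . (h_X, h_Z, h_W) = 1
  [-5/8, -1/8, 7/8] . (h_X, h_Z, h_W) = 1

Solving yields:
  h_X = 88/17
  h_Z = 96/17
  h_W = 96/17

Starting state is Z, so the expected hitting time is h_Z = 96/17.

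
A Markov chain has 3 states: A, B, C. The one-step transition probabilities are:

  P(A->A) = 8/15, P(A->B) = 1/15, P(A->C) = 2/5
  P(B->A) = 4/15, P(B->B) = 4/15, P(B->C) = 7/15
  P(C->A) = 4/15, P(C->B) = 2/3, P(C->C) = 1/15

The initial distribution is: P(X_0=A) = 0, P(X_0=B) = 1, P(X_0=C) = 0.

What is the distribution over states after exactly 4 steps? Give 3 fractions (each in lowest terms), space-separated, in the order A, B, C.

Propagating the distribution step by step (d_{t+1} = d_t * P):
d_0 = (A=0, B=1, C=0)
  d_1[A] = 0*8/15 + 1*4/15 + 0*4/15 = 4/15
  d_1[B] = 0*1/15 + 1*4/15 + 0*2/3 = 4/15
  d_1[C] = 0*2/5 + 1*7/15 + 0*1/15 = 7/15
d_1 = (A=4/15, B=4/15, C=7/15)
  d_2[A] = 4/15*8/15 + 4/15*4/15 + 7/15*4/15 = 76/225
  d_2[B] = 4/15*1/15 + 4/15*4/15 + 7/15*2/3 = 2/5
  d_2[C] = 4/15*2/5 + 4/15*7/15 + 7/15*1/15 = 59/225
d_2 = (A=76/225, B=2/5, C=59/225)
  d_3[A] = 76/225*8/15 + 2/5*4/15 + 59/225*4/15 = 1204/3375
  d_3[B] = 76/225*1/15 + 2/5*4/15 + 59/225*2/3 = 38/125
  d_3[C] = 76/225*2/5 + 2/5*7/15 + 59/225*1/15 = 229/675
d_3 = (A=1204/3375, B=38/125, C=229/675)
  d_4[A] = 1204/3375*8/15 + 38/125*4/15 + 229/675*4/15 = 18316/50625
  d_4[B] = 1204/3375*1/15 + 38/125*4/15 + 229/675*2/3 = 1862/5625
  d_4[C] = 1204/3375*2/5 + 38/125*7/15 + 229/675*1/15 = 15551/50625
d_4 = (A=18316/50625, B=1862/5625, C=15551/50625)

Answer: 18316/50625 1862/5625 15551/50625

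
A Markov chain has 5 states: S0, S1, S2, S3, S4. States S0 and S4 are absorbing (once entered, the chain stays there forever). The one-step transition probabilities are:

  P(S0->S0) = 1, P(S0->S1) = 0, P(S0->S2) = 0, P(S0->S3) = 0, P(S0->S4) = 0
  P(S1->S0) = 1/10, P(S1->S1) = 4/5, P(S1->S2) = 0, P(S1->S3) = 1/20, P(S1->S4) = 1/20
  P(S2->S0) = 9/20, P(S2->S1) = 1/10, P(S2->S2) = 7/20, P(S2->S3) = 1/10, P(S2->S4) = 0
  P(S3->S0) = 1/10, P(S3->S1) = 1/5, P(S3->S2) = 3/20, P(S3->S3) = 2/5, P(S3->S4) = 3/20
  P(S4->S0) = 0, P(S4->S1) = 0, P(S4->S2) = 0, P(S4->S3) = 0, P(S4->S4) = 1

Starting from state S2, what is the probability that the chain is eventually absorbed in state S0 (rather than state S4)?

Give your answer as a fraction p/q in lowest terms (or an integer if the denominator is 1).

Answer: 240/271

Derivation:
Let a_i = P(absorbed in S0 | start in state i).
Boundary conditions: a_S0 = 1, a_S4 = 0.
For each transient state i, a_i = sum_j P(i->j) * a_j:
  a_S1 = 1/10*a_S0 + 4/5*a_S1 + 0*a_S2 + 1/20*a_S3 + 1/20*a_S4
  a_S2 = 9/20*a_S0 + 1/10*a_S1 + 7/20*a_S2 + 1/10*a_S3 + 0*a_S4
  a_S3 = 1/10*a_S0 + 1/5*a_S1 + 3/20*a_S2 + 2/5*a_S3 + 3/20*a_S4

Substituting a_S0 = 1 and a_S4 = 0, rearrange to (I - Q) a = r where r[i] = P(i -> S0):
  [1/5, 0, -1/20] . (a_S1, a_S2, a_S3) = 1/10
  [-1/10, 13/20, -1/10] . (a_S1, a_S2, a_S3) = 9/20
  [-1/5, -3/20, 3/5] . (a_S1, a_S2, a_S3) = 1/10

Solving yields:
  a_S1 = 353/542
  a_S2 = 240/271
  a_S3 = 164/271

Starting state is S2, so the absorption probability is a_S2 = 240/271.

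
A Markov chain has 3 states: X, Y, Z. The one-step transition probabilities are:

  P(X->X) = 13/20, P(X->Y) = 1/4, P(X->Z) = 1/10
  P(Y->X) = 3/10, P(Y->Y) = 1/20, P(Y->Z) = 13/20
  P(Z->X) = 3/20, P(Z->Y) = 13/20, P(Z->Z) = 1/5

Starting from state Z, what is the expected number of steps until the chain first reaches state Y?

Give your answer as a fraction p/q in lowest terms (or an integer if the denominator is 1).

Let h_i = expected steps to first reach Y from state i.
Boundary: h_Y = 0.
First-step equations for the other states:
  h_X = 1 + 13/20*h_X + 1/4*h_Y + 1/10*h_Z
  h_Z = 1 + 3/20*h_X + 13/20*h_Y + 1/5*h_Z

Substituting h_Y = 0 and rearranging gives the linear system (I - Q) h = 1:
  [7/20, -1/10] . (h_X, h_Z) = 1
  [-3/20, 4/5] . (h_X, h_Z) = 1

Solving yields:
  h_X = 180/53
  h_Z = 100/53

Starting state is Z, so the expected hitting time is h_Z = 100/53.

Answer: 100/53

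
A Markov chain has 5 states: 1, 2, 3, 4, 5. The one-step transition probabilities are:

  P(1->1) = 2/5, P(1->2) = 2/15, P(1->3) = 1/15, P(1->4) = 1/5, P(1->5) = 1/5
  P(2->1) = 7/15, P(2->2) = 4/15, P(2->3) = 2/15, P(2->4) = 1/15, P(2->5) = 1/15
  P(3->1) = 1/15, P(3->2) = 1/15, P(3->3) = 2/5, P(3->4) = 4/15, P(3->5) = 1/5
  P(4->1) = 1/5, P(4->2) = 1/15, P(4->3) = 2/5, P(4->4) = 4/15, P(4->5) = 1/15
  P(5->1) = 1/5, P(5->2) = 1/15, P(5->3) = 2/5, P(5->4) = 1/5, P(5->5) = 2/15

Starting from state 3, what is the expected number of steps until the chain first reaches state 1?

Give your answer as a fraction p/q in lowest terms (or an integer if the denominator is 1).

Let h_i = expected steps to first reach 1 from state i.
Boundary: h_1 = 0.
First-step equations for the other states:
  h_2 = 1 + 7/15*h_1 + 4/15*h_2 + 2/15*h_3 + 1/15*h_4 + 1/15*h_5
  h_3 = 1 + 1/15*h_1 + 1/15*h_2 + 2/5*h_3 + 4/15*h_4 + 1/5*h_5
  h_4 = 1 + 1/5*h_1 + 1/15*h_2 + 2/5*h_3 + 4/15*h_4 + 1/15*h_5
  h_5 = 1 + 1/5*h_1 + 1/15*h_2 + 2/5*h_3 + 1/5*h_4 + 2/15*h_5

Substituting h_1 = 0 and rearranging gives the linear system (I - Q) h = 1:
  [11/15, -2/15, -1/15, -1/15] . (h_2, h_3, h_4, h_5) = 1
  [-1/15, 3/5, -4/15, -1/5] . (h_2, h_3, h_4, h_5) = 1
  [-1/15, -2/5, 11/15, -1/15] . (h_2, h_3, h_4, h_5) = 1
  [-1/15, -2/5, -1/5, 13/15] . (h_2, h_3, h_4, h_5) = 1

Solving yields:
  h_2 = 105/29
  h_3 = 765/116
  h_4 = 675/116
  h_5 = 675/116

Starting state is 3, so the expected hitting time is h_3 = 765/116.

Answer: 765/116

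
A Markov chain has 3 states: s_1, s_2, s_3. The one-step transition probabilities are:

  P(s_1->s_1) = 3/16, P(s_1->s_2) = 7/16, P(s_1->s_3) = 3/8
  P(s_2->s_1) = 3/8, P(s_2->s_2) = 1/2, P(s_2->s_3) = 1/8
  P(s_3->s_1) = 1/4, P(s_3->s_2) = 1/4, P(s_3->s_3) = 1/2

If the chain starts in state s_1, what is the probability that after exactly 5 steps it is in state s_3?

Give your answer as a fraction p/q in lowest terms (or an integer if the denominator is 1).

Answer: 82129/262144

Derivation:
Computing P^5 by repeated multiplication:
P^1 =
  s_1: [3/16, 7/16, 3/8]
  s_2: [3/8, 1/2, 1/8]
  s_3: [1/4, 1/4, 1/2]
P^2 =
  s_1: [75/256, 101/256, 5/16]
  s_2: [37/128, 57/128, 17/64]
  s_3: [17/64, 23/64, 3/8]
P^3 =
  s_1: [1151/4096, 1653/4096, 323/1024]
  s_2: [589/2048, 851/2048, 19/64]
  s_3: [285/1024, 399/1024, 85/256]
P^4 =
  s_1: [18539/65536, 26449/65536, 5137/16384]
  s_2: [9305/32768, 13363/32768, 2525/8192]
  s_3: [4609/16384, 6547/16384, 1307/4096]
P^5 =
  s_1: [296503/1048576, 423557/1048576, 82129/262144]
  s_2: [148493/524288, 212439/524288, 40839/131072]
  s_3: [74021/262144, 105551/262144, 20643/65536]

(P^5)[s_1 -> s_3] = 82129/262144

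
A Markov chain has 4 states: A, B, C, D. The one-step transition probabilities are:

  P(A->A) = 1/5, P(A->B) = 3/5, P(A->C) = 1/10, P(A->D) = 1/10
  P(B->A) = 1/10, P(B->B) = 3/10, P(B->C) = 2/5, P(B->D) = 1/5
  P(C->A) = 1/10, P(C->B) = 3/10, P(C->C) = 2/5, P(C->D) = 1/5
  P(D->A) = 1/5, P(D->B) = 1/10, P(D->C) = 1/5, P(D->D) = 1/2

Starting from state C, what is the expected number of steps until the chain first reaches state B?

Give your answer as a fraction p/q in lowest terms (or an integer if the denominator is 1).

Answer: 128/37

Derivation:
Let h_i = expected steps to first reach B from state i.
Boundary: h_B = 0.
First-step equations for the other states:
  h_A = 1 + 1/5*h_A + 3/5*h_B + 1/10*h_C + 1/10*h_D
  h_C = 1 + 1/10*h_A + 3/10*h_B + 2/5*h_C + 1/5*h_D
  h_D = 1 + 1/5*h_A + 1/10*h_B + 1/5*h_C + 1/2*h_D

Substituting h_B = 0 and rearranging gives the linear system (I - Q) h = 1:
  [4/5, -1/10, -1/10] . (h_A, h_C, h_D) = 1
  [-1/10, 3/5, -1/5] . (h_A, h_C, h_D) = 1
  [-1/5, -1/5, 1/2] . (h_A, h_C, h_D) = 1

Solving yields:
  h_A = 82/37
  h_C = 128/37
  h_D = 158/37

Starting state is C, so the expected hitting time is h_C = 128/37.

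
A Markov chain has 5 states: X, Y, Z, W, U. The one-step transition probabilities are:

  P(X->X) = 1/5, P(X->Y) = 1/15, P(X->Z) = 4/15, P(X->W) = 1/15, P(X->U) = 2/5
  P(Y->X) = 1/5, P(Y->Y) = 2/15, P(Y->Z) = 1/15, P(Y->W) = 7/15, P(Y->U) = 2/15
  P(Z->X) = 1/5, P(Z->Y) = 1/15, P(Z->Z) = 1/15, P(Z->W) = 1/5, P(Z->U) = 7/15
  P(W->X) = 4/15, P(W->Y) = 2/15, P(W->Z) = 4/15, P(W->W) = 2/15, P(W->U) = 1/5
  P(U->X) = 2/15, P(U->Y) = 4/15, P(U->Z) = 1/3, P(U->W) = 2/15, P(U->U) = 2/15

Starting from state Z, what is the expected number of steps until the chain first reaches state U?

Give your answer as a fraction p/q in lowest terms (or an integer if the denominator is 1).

Answer: 49920/18761

Derivation:
Let h_i = expected steps to first reach U from state i.
Boundary: h_U = 0.
First-step equations for the other states:
  h_X = 1 + 1/5*h_X + 1/15*h_Y + 4/15*h_Z + 1/15*h_W + 2/5*h_U
  h_Y = 1 + 1/5*h_X + 2/15*h_Y + 1/15*h_Z + 7/15*h_W + 2/15*h_U
  h_Z = 1 + 1/5*h_X + 1/15*h_Y + 1/15*h_Z + 1/5*h_W + 7/15*h_U
  h_W = 1 + 4/15*h_X + 2/15*h_Y + 4/15*h_Z + 2/15*h_W + 1/5*h_U

Substituting h_U = 0 and rearranging gives the linear system (I - Q) h = 1:
  [4/5, -1/15, -4/15, -1/15] . (h_X, h_Y, h_Z, h_W) = 1
  [-1/5, 13/15, -1/15, -7/15] . (h_X, h_Y, h_Z, h_W) = 1
  [-1/5, -1/15, 14/15, -1/5] . (h_X, h_Y, h_Z, h_W) = 1
  [-4/15, -2/15, -4/15, 13/15] . (h_X, h_Y, h_Z, h_W) = 1

Solving yields:
  h_X = 51390/18761
  h_Y = 71730/18761
  h_Z = 49920/18761
  h_W = 63855/18761

Starting state is Z, so the expected hitting time is h_Z = 49920/18761.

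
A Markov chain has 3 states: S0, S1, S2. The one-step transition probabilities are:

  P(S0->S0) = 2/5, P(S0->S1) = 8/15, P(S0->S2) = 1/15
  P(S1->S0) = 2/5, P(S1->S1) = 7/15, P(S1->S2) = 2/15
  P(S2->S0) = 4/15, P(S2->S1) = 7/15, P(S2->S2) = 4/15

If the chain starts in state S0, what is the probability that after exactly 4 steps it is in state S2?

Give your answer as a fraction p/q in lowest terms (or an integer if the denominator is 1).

Answer: 1256/10125

Derivation:
Computing P^4 by repeated multiplication:
P^1 =
  S0: [2/5, 8/15, 1/15]
  S1: [2/5, 7/15, 2/15]
  S2: [4/15, 7/15, 4/15]
P^2 =
  S0: [88/225, 37/75, 26/225]
  S1: [86/225, 37/75, 28/225]
  S2: [82/225, 109/225, 34/225]
P^3 =
  S0: [1298/3375, 1663/3375, 46/375]
  S1: [1294/3375, 1661/3375, 28/225]
  S2: [1282/3375, 1657/3375, 436/3375]
P^4 =
  S0: [2158/5625, 24923/50625, 1256/10125]
  S1: [1294/3375, 24919/50625, 6296/50625]
  S2: [19378/50625, 24907/50625, 1268/10125]

(P^4)[S0 -> S2] = 1256/10125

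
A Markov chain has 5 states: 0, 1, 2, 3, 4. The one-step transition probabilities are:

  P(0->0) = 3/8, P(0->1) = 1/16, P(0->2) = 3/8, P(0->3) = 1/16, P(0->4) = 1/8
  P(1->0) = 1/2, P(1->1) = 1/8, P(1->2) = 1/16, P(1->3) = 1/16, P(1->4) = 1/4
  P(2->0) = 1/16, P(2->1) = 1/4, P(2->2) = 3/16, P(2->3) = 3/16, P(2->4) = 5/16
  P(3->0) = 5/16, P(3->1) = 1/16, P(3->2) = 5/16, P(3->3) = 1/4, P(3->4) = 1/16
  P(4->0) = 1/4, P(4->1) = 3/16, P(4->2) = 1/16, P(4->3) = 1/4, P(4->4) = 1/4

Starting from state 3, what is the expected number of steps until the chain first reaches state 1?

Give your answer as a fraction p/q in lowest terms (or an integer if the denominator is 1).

Let h_i = expected steps to first reach 1 from state i.
Boundary: h_1 = 0.
First-step equations for the other states:
  h_0 = 1 + 3/8*h_0 + 1/16*h_1 + 3/8*h_2 + 1/16*h_3 + 1/8*h_4
  h_2 = 1 + 1/16*h_0 + 1/4*h_1 + 3/16*h_2 + 3/16*h_3 + 5/16*h_4
  h_3 = 1 + 5/16*h_0 + 1/16*h_1 + 5/16*h_2 + 1/4*h_3 + 1/16*h_4
  h_4 = 1 + 1/4*h_0 + 3/16*h_1 + 1/16*h_2 + 1/4*h_3 + 1/4*h_4

Substituting h_1 = 0 and rearranging gives the linear system (I - Q) h = 1:
  [5/8, -3/8, -1/16, -1/8] . (h_0, h_2, h_3, h_4) = 1
  [-1/16, 13/16, -3/16, -5/16] . (h_0, h_2, h_3, h_4) = 1
  [-5/16, -5/16, 3/4, -1/16] . (h_0, h_2, h_3, h_4) = 1
  [-1/4, -1/16, -1/4, 3/4] . (h_0, h_2, h_3, h_4) = 1

Solving yields:
  h_0 = 14948/2007
  h_2 = 4144/669
  h_3 = 15232/2007
  h_4 = 13772/2007

Starting state is 3, so the expected hitting time is h_3 = 15232/2007.

Answer: 15232/2007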